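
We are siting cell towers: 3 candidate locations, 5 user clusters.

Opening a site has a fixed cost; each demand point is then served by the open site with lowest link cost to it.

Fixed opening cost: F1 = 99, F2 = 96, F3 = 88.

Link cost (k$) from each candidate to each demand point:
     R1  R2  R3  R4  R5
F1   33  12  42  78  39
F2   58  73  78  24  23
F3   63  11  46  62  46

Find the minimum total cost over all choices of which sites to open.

303

Open {F1}: assign each demand point to its cheapest open site.
  R1→F1 33, R2→F1 12, R3→F1 42, R4→F1 78, R5→F1 39
  link cost 204, fixed 99 → total 303.
Compare {F3}: link cost 228 + fixed 88 = 316.
Compare {F1, F2}: link cost 134 + fixed 195 = 329.
Compare {F2, F3}: link cost 162 + fixed 184 = 346.
All other subsets cost ≥ 316. Minimum total cost: 303.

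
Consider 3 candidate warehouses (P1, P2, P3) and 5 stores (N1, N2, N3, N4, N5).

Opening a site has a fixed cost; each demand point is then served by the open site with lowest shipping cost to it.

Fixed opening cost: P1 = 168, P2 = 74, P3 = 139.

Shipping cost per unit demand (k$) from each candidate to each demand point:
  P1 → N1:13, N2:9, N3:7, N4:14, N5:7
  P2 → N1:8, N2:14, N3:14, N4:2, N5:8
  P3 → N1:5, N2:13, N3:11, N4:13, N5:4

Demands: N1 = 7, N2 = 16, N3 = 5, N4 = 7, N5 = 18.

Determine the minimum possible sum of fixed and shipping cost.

582

Open {P2}: assign each demand point to its cheapest open site.
  N1→P2 7×8=56, N2→P2 16×14=224, N3→P2 5×14=70, N4→P2 7×2=14, N5→P2 18×8=144
  shipping cost 508, fixed 74 → total 582.
Compare {P2, P3}: shipping cost 384 + fixed 213 = 597.
Compare {P3}: shipping cost 461 + fixed 139 = 600.
Compare {P1, P2}: shipping cost 375 + fixed 242 = 617.
All other subsets cost ≥ 597. Minimum total cost: 582.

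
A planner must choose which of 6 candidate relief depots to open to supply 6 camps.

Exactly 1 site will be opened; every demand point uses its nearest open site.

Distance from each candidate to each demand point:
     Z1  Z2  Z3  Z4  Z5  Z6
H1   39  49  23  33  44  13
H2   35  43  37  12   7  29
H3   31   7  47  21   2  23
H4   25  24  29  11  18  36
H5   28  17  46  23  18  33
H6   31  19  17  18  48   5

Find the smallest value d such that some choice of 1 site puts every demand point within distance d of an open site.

Open {H4}.
  Farthest demand point is Z6 at distance 36 (to H4); all others are ≤ 36.
With {H2} the worst case is 43.
With {H5} the worst case is 46.
No size-1 selection achieves below 36.

36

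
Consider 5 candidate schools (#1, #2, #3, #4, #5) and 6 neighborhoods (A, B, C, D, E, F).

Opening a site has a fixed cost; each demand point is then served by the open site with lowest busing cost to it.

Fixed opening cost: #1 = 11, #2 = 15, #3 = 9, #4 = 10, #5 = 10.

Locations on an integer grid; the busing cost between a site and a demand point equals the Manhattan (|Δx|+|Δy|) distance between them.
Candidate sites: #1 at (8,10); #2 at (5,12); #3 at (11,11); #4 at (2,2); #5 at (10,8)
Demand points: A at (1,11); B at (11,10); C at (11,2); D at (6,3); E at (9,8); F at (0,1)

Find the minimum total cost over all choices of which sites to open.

49

Open {#4, #5}: assign each demand point to its cheapest open site.
  A→#4 10, B→#5 3, C→#5 7, D→#4 5, E→#5 1, F→#4 3
  busing cost 29, fixed 20 → total 49.
Compare {#1, #4}: busing cost 31 + fixed 21 = 52.
Compare {#3, #4}: busing cost 33 + fixed 19 = 52.
Compare {#3, #4, #5}: busing cost 27 + fixed 29 = 56.
All other subsets cost ≥ 52. Minimum total cost: 49.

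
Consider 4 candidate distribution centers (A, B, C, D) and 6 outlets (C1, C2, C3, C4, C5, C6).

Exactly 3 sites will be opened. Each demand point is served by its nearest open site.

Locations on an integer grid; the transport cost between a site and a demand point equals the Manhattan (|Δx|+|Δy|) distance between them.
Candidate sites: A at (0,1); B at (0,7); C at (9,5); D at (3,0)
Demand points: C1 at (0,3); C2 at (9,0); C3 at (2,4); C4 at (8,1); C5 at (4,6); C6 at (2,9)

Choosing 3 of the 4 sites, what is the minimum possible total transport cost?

Open {A, B, C}.
  C1→A 2, C2→C 5, C3→A 5, C4→C 5, C5→B 5, C6→B 4  ⇒ total 26.
Compare {A, B, D}: total 28.
Compare {B, C, D}: total 28.
No size-3 selection does better; minimum is 26.

26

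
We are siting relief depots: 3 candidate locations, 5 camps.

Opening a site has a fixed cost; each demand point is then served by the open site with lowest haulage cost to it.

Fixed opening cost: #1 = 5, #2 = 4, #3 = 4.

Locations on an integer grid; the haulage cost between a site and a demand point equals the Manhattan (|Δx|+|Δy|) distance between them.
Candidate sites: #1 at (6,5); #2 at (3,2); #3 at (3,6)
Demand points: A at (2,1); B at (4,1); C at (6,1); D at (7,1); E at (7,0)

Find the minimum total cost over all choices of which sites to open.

23

Open {#2}: assign each demand point to its cheapest open site.
  A→#2 2, B→#2 2, C→#2 4, D→#2 5, E→#2 6
  haulage cost 19, fixed 4 → total 23.
Compare {#2, #3}: haulage cost 19 + fixed 8 = 27.
Compare {#1, #2}: haulage cost 19 + fixed 9 = 28.
Compare {#1, #2, #3}: haulage cost 19 + fixed 13 = 32.
All other subsets cost ≥ 27. Minimum total cost: 23.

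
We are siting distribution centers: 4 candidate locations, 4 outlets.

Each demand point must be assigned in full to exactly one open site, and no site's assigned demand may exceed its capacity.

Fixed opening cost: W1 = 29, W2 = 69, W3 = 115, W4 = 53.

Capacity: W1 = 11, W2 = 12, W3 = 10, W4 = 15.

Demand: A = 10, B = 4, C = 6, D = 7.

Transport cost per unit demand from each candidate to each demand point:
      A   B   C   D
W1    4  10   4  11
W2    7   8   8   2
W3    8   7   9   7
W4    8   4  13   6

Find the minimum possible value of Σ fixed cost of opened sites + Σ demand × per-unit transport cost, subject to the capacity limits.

Open {W1, W2, W4}; cheapest assignment that respects the capacities:
  W1 (cap 11, load 6): C — cost 6×4 = 24
  W2 (cap 12, load 7): D — cost 7×2 = 14
  W4 (cap 15, load 14): A, B — cost 10×8 + 4×4 = 96
  Shipping 134, fixed 151 → total 285.
  Any other capacity-feasible assignment to {W1, W2, W4} ships for at least 134.
Compare {W1, W2, W3}: its best feasible assignment gives total 349.
Compare {W1, W3, W4}: its best feasible assignment gives total 349.
Every other set of open sites that can feasibly serve all demand totals ≥ 349 even under its best assignment. Minimum: 285.

285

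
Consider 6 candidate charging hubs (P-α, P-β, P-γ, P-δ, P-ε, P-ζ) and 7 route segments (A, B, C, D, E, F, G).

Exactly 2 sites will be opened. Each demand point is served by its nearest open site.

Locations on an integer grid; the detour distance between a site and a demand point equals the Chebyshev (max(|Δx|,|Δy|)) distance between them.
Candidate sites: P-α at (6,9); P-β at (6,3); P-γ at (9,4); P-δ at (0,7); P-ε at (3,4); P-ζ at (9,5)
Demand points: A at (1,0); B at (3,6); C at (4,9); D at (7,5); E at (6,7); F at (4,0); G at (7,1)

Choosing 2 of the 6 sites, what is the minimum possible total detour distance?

Open {P-α, P-β}.
  A→P-β 5, B→P-α 3, C→P-α 2, D→P-β 2, E→P-α 2, F→P-β 3, G→P-β 2  ⇒ total 19.
Compare {P-β, P-ε}: total 21.
Compare {P-α, P-ε}: total 22.
No size-2 selection does better; minimum is 19.

19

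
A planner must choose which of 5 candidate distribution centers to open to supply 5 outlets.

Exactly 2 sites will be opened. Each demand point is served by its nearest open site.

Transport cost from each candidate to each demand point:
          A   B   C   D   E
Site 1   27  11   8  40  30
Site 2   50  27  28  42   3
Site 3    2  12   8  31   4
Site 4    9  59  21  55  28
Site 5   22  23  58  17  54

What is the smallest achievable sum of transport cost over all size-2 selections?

43

Open {Site 3, Site 5}.
  A→Site 3 2, B→Site 3 12, C→Site 3 8, D→Site 5 17, E→Site 3 4  ⇒ total 43.
Compare {Site 1, Site 3}: total 56.
Compare {Site 2, Site 3}: total 56.
No size-2 selection does better; minimum is 43.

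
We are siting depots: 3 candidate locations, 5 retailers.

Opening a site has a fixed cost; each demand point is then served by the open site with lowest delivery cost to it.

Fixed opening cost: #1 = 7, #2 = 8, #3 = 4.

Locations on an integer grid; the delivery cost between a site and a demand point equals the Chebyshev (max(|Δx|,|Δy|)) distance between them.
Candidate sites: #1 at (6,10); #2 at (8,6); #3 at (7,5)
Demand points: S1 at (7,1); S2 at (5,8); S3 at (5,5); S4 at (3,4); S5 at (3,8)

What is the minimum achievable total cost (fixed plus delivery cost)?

Open {#3}: assign each demand point to its cheapest open site.
  S1→#3 4, S2→#3 3, S3→#3 2, S4→#3 4, S5→#3 4
  delivery cost 17, fixed 4 → total 21.
Compare {#1, #3}: delivery cost 15 + fixed 11 = 26.
Compare {#2}: delivery cost 21 + fixed 8 = 29.
Compare {#2, #3}: delivery cost 17 + fixed 12 = 29.
All other subsets cost ≥ 26. Minimum total cost: 21.

21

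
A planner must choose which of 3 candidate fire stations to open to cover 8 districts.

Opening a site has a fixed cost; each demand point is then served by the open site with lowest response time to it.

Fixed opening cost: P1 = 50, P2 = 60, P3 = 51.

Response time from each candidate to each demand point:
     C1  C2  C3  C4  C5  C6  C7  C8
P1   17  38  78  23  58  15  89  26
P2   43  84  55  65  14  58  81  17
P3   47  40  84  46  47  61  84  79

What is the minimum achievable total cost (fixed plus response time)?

Open {P1, P2}: assign each demand point to its cheapest open site.
  C1→P1 17, C2→P1 38, C3→P2 55, C4→P1 23, C5→P2 14, C6→P1 15, C7→P2 81, C8→P2 17
  response time 260, fixed 110 → total 370.
Compare {P1}: response time 344 + fixed 50 = 394.
Compare {P1, P2, P3}: response time 260 + fixed 161 = 421.
Compare {P1, P3}: response time 328 + fixed 101 = 429.
All other subsets cost ≥ 394. Minimum total cost: 370.

370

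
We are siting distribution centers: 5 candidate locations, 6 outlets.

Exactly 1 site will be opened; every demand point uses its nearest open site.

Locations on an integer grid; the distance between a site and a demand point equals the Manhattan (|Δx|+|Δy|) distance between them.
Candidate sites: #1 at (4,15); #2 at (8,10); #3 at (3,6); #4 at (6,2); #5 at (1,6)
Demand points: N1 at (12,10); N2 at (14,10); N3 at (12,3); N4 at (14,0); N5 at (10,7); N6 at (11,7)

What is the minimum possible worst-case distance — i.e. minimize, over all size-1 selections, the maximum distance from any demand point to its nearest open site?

Open {#2}.
  Farthest demand point is N4 at distance 16 (to #2); all others are ≤ 16.
With {#4} the worst case is 16.
With {#3} the worst case is 17.
No size-1 selection achieves below 16.

16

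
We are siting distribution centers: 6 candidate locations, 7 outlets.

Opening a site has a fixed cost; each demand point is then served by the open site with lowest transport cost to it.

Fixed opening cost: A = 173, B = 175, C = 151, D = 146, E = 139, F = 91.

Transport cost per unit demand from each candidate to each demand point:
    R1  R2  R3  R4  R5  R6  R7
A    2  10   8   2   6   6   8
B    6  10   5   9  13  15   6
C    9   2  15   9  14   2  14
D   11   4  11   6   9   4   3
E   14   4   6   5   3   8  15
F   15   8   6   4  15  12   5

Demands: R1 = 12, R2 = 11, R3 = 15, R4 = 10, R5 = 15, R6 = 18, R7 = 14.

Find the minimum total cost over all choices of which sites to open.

Open {A, D}: assign each demand point to its cheapest open site.
  R1→A 12×2=24, R2→D 11×4=44, R3→A 15×8=120, R4→A 10×2=20, R5→A 15×6=90, R6→D 18×4=72, R7→D 14×3=42
  transport cost 412, fixed 319 → total 731.
Compare {A, C}: transport cost 424 + fixed 324 = 748.
Compare {A, F}: transport cost 490 + fixed 264 = 754.
Compare {A, E}: transport cost 443 + fixed 312 = 755.
All other subsets cost ≥ 748. Minimum total cost: 731.

731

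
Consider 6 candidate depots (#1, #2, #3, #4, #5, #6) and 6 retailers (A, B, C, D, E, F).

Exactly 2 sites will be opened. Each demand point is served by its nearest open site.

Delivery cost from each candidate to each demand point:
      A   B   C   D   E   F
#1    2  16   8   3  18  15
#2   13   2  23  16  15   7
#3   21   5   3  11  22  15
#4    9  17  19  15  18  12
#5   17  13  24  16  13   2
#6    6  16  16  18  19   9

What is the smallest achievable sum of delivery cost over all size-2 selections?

37

Open {#1, #2}.
  A→#1 2, B→#2 2, C→#1 8, D→#1 3, E→#2 15, F→#2 7  ⇒ total 37.
Compare {#1, #5}: total 41.
Compare {#1, #3}: total 46.
No size-2 selection does better; minimum is 37.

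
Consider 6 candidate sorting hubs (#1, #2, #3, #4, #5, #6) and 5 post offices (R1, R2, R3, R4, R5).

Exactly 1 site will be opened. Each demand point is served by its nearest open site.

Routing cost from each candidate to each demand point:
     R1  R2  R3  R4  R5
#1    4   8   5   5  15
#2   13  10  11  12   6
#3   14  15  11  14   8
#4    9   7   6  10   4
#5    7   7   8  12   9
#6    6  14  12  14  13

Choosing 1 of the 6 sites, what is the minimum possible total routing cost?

Open {#4}.
  R1→#4 9, R2→#4 7, R3→#4 6, R4→#4 10, R5→#4 4  ⇒ total 36.
Compare {#1}: total 37.
Compare {#5}: total 43.
No size-1 selection does better; minimum is 36.

36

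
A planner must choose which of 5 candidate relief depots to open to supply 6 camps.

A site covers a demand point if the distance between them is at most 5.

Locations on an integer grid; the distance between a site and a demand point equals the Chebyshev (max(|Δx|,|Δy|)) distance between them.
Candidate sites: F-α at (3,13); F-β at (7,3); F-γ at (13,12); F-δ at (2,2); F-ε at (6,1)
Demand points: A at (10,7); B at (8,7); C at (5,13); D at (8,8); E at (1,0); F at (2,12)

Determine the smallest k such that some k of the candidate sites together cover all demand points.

3

Coverage sets (demand points within 5 of each site):
  F-α: {C, D, F}
  F-β: {A, B, D}
  F-γ: {A, B, D}
  F-δ: {E}
  F-ε: {E}
No 2 sites suffice: every size-2 union leaves at least one demand point uncovered.
But {F-α, F-β, F-δ} covers everything, so the minimum is 3.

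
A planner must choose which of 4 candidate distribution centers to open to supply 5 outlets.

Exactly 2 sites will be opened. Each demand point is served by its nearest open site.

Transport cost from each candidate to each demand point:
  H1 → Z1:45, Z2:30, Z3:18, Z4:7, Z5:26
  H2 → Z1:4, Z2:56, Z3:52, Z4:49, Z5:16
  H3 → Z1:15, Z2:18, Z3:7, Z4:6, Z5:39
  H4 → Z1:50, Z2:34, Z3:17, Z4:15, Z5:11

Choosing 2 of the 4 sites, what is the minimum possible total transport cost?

Open {H2, H3}.
  Z1→H2 4, Z2→H3 18, Z3→H3 7, Z4→H3 6, Z5→H2 16  ⇒ total 51.
Compare {H3, H4}: total 57.
Compare {H1, H3}: total 72.
No size-2 selection does better; minimum is 51.

51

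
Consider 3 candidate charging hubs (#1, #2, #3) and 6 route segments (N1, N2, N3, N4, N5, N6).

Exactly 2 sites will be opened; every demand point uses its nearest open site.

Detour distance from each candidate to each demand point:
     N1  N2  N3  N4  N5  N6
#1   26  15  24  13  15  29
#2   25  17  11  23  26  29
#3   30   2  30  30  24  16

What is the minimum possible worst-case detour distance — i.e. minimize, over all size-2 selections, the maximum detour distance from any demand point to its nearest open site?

25

Open {#2, #3}.
  Farthest demand point is N1 at detour distance 25 (to #2); all others are ≤ 25.
With {#1, #3} the worst case is 26.
With {#1, #2} the worst case is 29.
No size-2 selection achieves below 25.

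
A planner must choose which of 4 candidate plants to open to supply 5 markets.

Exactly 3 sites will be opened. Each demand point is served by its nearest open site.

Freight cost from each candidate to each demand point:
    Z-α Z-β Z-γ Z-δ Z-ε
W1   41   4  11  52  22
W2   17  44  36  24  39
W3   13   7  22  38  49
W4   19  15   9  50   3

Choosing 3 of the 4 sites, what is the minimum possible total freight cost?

56

Open {W2, W3, W4}.
  Z-α→W3 13, Z-β→W3 7, Z-γ→W4 9, Z-δ→W2 24, Z-ε→W4 3  ⇒ total 56.
Compare {W1, W2, W4}: total 57.
Compare {W1, W3, W4}: total 67.
No size-3 selection does better; minimum is 56.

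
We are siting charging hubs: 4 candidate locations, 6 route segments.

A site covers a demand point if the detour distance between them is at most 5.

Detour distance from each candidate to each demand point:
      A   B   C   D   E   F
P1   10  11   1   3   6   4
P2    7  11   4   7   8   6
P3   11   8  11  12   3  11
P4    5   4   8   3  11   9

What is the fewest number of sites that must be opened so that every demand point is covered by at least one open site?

Coverage sets (demand points within 5 of each site):
  P1: {C, D, F}
  P2: {C}
  P3: {E}
  P4: {A, B, D}
No 2 sites suffice: every size-2 union leaves at least one demand point uncovered.
But {P1, P3, P4} covers everything, so the minimum is 3.

3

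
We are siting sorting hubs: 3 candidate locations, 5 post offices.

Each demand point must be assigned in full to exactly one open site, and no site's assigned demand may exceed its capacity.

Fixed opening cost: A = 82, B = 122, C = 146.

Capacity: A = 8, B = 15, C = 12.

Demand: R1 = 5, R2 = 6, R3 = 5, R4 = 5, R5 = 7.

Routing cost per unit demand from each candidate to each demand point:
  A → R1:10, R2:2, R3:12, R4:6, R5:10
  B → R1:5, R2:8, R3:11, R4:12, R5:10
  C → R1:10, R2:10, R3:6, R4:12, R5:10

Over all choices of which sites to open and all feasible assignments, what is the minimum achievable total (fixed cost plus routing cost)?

547

Open {A, B, C}; cheapest assignment that respects the capacities:
  A (cap 8, load 6): R2 — cost 6×2 = 12
  B (cap 15, load 12): R1, R5 — cost 5×5 + 7×10 = 95
  C (cap 12, load 10): R3, R4 — cost 5×6 + 5×12 = 90
  Shipping 197, fixed 350 → total 547.
  Any other capacity-feasible assignment to {A, B, C} ships for at least 197.
Total demand is 28 and no other set of sites has combined capacity ≥ 28, so {A, B, C} is the only feasible choice of open sites. Minimum: 547.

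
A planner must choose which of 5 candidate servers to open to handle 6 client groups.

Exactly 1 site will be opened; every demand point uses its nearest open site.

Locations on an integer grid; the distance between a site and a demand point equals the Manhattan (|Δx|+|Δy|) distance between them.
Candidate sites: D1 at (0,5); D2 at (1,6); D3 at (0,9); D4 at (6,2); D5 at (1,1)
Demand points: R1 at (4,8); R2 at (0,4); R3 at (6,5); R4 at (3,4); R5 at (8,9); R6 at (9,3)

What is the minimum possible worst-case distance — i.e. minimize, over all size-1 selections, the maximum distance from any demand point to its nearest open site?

9

Open {D4}.
  Farthest demand point is R5 at distance 9 (to D4); all others are ≤ 9.
With {D2} the worst case is 11.
With {D1} the worst case is 12.
No size-1 selection achieves below 9.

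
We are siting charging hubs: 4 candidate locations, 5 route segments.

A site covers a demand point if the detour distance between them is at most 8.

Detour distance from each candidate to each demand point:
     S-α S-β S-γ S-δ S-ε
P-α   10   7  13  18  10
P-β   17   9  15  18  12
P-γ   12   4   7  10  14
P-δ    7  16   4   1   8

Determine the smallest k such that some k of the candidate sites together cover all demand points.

Coverage sets (demand points within 8 of each site):
  P-α: {S-β}
  P-β: {}
  P-γ: {S-β, S-γ}
  P-δ: {S-α, S-γ, S-δ, S-ε}
No single site covers all 5 demand points.
But {P-α, P-δ} covers everything, so the minimum is 2.

2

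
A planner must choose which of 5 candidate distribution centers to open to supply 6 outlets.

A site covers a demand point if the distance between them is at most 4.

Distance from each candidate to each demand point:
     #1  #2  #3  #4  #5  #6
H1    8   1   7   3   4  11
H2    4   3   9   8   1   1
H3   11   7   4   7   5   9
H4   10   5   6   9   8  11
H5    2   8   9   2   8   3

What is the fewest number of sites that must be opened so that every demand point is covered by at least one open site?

Coverage sets (demand points within 4 of each site):
  H1: {#2, #4, #5}
  H2: {#1, #2, #5, #6}
  H3: {#3}
  H4: {}
  H5: {#1, #4, #6}
No 2 sites suffice: every size-2 union leaves at least one demand point uncovered.
But {H1, H2, H3} covers everything, so the minimum is 3.

3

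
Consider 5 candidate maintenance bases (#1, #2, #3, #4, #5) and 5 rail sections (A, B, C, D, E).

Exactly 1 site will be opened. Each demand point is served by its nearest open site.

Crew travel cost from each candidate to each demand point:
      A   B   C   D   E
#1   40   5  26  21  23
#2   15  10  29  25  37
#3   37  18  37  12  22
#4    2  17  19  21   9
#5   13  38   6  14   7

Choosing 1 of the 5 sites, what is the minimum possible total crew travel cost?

Open {#4}.
  A→#4 2, B→#4 17, C→#4 19, D→#4 21, E→#4 9  ⇒ total 68.
Compare {#5}: total 78.
Compare {#1}: total 115.
No size-1 selection does better; minimum is 68.

68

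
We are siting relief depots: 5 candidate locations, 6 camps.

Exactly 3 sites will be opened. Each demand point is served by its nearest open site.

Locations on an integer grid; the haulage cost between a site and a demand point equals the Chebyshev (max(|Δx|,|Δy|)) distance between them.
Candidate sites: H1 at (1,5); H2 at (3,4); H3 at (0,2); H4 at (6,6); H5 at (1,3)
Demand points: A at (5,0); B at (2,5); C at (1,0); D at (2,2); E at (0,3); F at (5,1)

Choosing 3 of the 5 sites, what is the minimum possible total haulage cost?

12

Open {H2, H3, H5}.
  A→H2 4, B→H2 1, C→H3 2, D→H5 1, E→H3 1, F→H2 3  ⇒ total 12.
Compare {H1, H2, H3}: total 13.
Compare {H1, H2, H5}: total 13.
No size-3 selection does better; minimum is 12.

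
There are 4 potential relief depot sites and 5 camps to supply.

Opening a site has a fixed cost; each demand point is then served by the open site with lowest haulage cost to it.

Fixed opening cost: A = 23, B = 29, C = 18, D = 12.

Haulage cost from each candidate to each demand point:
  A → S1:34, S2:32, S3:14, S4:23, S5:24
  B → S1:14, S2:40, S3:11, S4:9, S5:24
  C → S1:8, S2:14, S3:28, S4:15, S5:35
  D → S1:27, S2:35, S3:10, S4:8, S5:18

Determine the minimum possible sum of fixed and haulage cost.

Open {C, D}: assign each demand point to its cheapest open site.
  S1→C 8, S2→C 14, S3→D 10, S4→D 8, S5→D 18
  haulage cost 58, fixed 30 → total 88.
Compare {D}: haulage cost 98 + fixed 12 = 110.
Compare {A, C, D}: haulage cost 58 + fixed 53 = 111.
Compare {B, C}: haulage cost 66 + fixed 47 = 113.
All other subsets cost ≥ 110. Minimum total cost: 88.

88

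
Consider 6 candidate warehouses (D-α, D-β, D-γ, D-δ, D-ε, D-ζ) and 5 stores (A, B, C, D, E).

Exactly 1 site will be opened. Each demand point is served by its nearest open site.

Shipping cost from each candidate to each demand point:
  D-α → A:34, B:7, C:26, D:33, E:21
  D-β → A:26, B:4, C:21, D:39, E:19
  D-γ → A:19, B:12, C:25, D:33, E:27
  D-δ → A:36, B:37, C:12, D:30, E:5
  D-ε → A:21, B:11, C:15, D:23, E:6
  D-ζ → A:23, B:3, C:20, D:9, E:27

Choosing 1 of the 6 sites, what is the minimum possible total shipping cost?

76

Open {D-ε}.
  A→D-ε 21, B→D-ε 11, C→D-ε 15, D→D-ε 23, E→D-ε 6  ⇒ total 76.
Compare {D-ζ}: total 82.
Compare {D-β}: total 109.
No size-1 selection does better; minimum is 76.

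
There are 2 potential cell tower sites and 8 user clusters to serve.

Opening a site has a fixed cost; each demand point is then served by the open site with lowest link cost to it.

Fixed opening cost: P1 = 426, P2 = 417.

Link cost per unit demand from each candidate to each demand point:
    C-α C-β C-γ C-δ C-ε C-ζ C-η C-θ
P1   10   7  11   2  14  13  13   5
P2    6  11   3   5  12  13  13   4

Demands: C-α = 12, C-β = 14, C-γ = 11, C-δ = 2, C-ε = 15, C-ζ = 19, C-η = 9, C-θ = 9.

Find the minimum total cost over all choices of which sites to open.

1266

Open {P2}: assign each demand point to its cheapest open site.
  C-α→P2 12×6=72, C-β→P2 14×11=154, C-γ→P2 11×3=33, C-δ→P2 2×5=10, C-ε→P2 15×12=180, C-ζ→P2 19×13=247, C-η→P2 9×13=117, C-θ→P2 9×4=36
  link cost 849, fixed 417 → total 1266.
Compare {P1}: link cost 962 + fixed 426 = 1388.
Compare {P1, P2}: link cost 787 + fixed 843 = 1630.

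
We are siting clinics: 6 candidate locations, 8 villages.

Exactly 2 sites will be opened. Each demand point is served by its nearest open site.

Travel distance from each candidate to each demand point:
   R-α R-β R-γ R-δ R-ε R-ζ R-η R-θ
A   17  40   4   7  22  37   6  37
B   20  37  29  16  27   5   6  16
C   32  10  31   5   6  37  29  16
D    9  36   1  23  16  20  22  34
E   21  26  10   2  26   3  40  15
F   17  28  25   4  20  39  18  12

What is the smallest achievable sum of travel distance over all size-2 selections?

Open {C, D}.
  R-α→D 9, R-β→C 10, R-γ→D 1, R-δ→C 5, R-ε→C 6, R-ζ→D 20, R-η→D 22, R-θ→C 16  ⇒ total 89.
Compare {D, E}: total 94.
Compare {A, E}: total 95.
No size-2 selection does better; minimum is 89.

89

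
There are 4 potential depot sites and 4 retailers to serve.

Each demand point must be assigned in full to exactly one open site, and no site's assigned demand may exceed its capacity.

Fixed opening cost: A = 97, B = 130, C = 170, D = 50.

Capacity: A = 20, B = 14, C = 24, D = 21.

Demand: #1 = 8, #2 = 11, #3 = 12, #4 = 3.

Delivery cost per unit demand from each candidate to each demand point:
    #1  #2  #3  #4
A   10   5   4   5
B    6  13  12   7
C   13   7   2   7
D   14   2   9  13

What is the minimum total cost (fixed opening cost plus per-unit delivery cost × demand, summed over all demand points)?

336

Open {A, D}; cheapest assignment that respects the capacities:
  A (cap 20, load 20): #1, #3 — cost 8×10 + 12×4 = 128
  D (cap 21, load 14): #2, #4 — cost 11×2 + 3×13 = 61
  Shipping 189, fixed 147 → total 336.
  Any other capacity-feasible assignment to {A, D} ships for at least 189.
Compare {C, D}: its best feasible assignment gives total 391.
Compare {A, B, D}: its best feasible assignment gives total 410.
Every other set of open sites that can feasibly serve all demand totals ≥ 391 even under its best assignment. Minimum: 336.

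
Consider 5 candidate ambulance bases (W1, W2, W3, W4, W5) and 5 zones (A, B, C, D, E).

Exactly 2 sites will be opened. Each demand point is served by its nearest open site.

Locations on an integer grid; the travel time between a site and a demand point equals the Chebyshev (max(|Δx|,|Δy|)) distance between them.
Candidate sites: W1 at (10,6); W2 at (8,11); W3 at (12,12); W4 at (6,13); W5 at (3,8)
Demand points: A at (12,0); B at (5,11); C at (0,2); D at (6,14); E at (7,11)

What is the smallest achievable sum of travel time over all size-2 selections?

20

Open {W4, W5}.
  A→W5 9, B→W4 2, C→W5 6, D→W4 1, E→W4 2  ⇒ total 20.
Compare {W1, W4}: total 21.
Compare {W1, W2}: total 22.
No size-2 selection does better; minimum is 20.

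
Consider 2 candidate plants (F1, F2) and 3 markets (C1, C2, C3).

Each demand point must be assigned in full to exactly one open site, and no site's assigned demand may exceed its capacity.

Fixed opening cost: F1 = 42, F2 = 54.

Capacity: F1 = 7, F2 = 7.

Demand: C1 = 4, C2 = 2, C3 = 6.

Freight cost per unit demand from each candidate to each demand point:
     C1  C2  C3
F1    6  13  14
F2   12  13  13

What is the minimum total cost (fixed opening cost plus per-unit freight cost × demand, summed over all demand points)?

Open {F1, F2}; cheapest assignment that respects the capacities:
  F1 (cap 7, load 6): C1, C2 — cost 4×6 + 2×13 = 50
  F2 (cap 7, load 6): C3 — cost 6×13 = 78
  Shipping 128, fixed 96 → total 224.
  Any other capacity-feasible assignment to {F1, F2} ships for at least 128.
Total demand is 12 and no other set of sites has combined capacity ≥ 12, so {F1, F2} is the only feasible choice of open sites. Minimum: 224.

224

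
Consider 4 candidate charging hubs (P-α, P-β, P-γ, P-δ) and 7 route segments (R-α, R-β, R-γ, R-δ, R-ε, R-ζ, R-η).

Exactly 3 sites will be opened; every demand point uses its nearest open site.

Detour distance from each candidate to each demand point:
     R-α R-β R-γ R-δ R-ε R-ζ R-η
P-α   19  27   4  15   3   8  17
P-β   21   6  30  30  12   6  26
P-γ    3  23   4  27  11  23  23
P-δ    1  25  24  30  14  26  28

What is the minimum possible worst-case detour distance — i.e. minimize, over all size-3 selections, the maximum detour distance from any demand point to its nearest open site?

17

Open {P-α, P-β, P-γ}.
  Farthest demand point is R-η at detour distance 17 (to P-α); all others are ≤ 17.
With {P-α, P-β, P-δ} the worst case is 17.
With {P-α, P-γ, P-δ} the worst case is 23.
No size-3 selection achieves below 17.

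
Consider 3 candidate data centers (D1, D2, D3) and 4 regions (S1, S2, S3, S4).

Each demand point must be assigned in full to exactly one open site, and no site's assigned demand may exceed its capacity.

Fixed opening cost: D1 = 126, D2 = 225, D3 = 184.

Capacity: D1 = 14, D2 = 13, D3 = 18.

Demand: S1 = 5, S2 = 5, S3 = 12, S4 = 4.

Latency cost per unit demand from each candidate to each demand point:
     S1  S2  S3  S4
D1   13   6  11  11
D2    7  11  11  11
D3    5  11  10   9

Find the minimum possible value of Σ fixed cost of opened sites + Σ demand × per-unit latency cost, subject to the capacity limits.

529

Open {D1, D3}; cheapest assignment that respects the capacities:
  D1 (cap 14, load 9): S2, S4 — cost 5×6 + 4×11 = 74
  D3 (cap 18, load 17): S1, S3 — cost 5×5 + 12×10 = 145
  Shipping 219, fixed 310 → total 529.
  Any other capacity-feasible assignment to {D1, D3} ships for at least 219.
Compare {D1, D2}: its best feasible assignment gives total 622.
Compare {D2, D3}: its best feasible assignment gives total 653.
Every other set of open sites that can feasibly serve all demand totals ≥ 622 even under its best assignment. Minimum: 529.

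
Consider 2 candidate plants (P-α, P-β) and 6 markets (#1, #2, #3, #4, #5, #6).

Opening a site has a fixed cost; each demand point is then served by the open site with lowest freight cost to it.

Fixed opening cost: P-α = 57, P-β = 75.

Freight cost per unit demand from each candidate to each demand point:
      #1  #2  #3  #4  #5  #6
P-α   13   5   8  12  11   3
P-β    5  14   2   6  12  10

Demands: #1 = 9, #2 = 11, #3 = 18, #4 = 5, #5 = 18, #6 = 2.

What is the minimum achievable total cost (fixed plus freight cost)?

Open {P-α, P-β}: assign each demand point to its cheapest open site.
  #1→P-β 9×5=45, #2→P-α 11×5=55, #3→P-β 18×2=36, #4→P-β 5×6=30, #5→P-α 18×11=198, #6→P-α 2×3=6
  freight cost 370, fixed 132 → total 502.
Compare {P-β}: freight cost 501 + fixed 75 = 576.
Compare {P-α}: freight cost 580 + fixed 57 = 637.

502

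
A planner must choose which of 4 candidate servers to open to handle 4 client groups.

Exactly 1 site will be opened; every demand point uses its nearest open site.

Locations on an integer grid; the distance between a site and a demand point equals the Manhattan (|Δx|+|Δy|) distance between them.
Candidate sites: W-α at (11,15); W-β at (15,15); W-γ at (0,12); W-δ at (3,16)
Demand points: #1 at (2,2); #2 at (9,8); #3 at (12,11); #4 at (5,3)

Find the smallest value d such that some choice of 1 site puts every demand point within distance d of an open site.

14

Open {W-γ}.
  Farthest demand point is #4 at distance 14 (to W-γ); all others are ≤ 14.
With {W-δ} the worst case is 15.
With {W-α} the worst case is 22.
No size-1 selection achieves below 14.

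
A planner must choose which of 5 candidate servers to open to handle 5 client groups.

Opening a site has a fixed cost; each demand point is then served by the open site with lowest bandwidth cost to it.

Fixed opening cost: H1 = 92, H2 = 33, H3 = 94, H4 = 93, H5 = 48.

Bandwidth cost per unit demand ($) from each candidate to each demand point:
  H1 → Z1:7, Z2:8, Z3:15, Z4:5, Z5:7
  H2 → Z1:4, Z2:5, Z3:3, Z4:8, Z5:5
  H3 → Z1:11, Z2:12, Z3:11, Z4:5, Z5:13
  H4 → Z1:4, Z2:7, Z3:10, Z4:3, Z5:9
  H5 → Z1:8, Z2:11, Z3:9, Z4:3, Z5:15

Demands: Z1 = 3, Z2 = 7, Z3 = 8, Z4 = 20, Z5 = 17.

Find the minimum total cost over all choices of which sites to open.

Open {H2, H5}: assign each demand point to its cheapest open site.
  Z1→H2 3×4=12, Z2→H2 7×5=35, Z3→H2 8×3=24, Z4→H5 20×3=60, Z5→H2 17×5=85
  bandwidth cost 216, fixed 81 → total 297.
Compare {H2, H4}: bandwidth cost 216 + fixed 126 = 342.
Compare {H2}: bandwidth cost 316 + fixed 33 = 349.
Compare {H1, H2}: bandwidth cost 256 + fixed 125 = 381.
All other subsets cost ≥ 342. Minimum total cost: 297.

297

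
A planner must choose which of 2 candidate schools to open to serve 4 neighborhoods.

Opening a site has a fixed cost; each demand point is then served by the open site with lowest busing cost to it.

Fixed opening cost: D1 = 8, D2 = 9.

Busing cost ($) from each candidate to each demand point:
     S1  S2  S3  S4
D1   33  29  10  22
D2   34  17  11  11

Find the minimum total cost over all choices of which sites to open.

82

Open {D2}: assign each demand point to its cheapest open site.
  S1→D2 34, S2→D2 17, S3→D2 11, S4→D2 11
  busing cost 73, fixed 9 → total 82.
Compare {D1, D2}: busing cost 71 + fixed 17 = 88.
Compare {D1}: busing cost 94 + fixed 8 = 102.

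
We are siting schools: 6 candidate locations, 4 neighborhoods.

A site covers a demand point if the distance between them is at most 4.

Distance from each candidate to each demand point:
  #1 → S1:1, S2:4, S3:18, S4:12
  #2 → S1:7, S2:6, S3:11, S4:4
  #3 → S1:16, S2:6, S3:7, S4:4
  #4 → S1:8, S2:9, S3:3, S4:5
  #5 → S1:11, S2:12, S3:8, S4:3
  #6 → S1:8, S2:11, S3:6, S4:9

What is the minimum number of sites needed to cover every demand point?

3

Coverage sets (demand points within 4 of each site):
  #1: {S1, S2}
  #2: {S4}
  #3: {S4}
  #4: {S3}
  #5: {S4}
  #6: {}
No 2 sites suffice: every size-2 union leaves at least one demand point uncovered.
But {#1, #2, #4} covers everything, so the minimum is 3.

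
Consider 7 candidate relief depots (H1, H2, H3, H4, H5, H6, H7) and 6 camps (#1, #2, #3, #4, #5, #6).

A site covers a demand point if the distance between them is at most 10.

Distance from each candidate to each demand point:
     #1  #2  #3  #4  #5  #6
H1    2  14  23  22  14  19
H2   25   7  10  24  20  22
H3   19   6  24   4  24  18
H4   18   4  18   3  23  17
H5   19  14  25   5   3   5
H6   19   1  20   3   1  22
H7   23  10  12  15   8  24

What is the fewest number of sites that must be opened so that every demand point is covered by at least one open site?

3

Coverage sets (demand points within 10 of each site):
  H1: {#1}
  H2: {#2, #3}
  H3: {#2, #4}
  H4: {#2, #4}
  H5: {#4, #5, #6}
  H6: {#2, #4, #5}
  H7: {#2, #5}
No 2 sites suffice: every size-2 union leaves at least one demand point uncovered.
But {H1, H2, H5} covers everything, so the minimum is 3.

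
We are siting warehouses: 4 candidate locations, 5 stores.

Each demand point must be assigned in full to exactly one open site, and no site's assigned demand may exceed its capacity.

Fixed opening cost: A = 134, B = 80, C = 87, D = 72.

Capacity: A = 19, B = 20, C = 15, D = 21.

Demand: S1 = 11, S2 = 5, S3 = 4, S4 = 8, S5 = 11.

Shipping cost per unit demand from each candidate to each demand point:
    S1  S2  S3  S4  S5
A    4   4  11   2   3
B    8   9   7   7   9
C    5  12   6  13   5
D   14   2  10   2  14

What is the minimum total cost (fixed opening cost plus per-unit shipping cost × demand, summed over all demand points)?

424

Open {A, B}; cheapest assignment that respects the capacities:
  A (cap 19, load 19): S4, S5 — cost 8×2 + 11×3 = 49
  B (cap 20, load 20): S1, S2, S3 — cost 11×8 + 5×9 + 4×7 = 161
  Shipping 210, fixed 214 → total 424.
  Any other capacity-feasible assignment to {A, B} ships for at least 210.
Compare {A, C, D}: its best feasible assignment gives total 431.
Compare {B, C, D}: its best feasible assignment gives total 432.
Every other set of open sites that can feasibly serve all demand totals ≥ 431 even under its best assignment. Minimum: 424.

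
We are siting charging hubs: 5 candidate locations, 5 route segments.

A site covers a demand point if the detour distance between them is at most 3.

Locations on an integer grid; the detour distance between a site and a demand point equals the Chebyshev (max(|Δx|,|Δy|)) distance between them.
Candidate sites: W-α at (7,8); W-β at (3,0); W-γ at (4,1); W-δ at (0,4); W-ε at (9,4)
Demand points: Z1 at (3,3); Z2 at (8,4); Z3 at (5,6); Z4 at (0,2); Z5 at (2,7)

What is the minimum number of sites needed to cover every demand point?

Coverage sets (demand points within 3 of each site):
  W-α: {Z3}
  W-β: {Z1, Z4}
  W-γ: {Z1}
  W-δ: {Z1, Z4, Z5}
  W-ε: {Z2}
No 2 sites suffice: every size-2 union leaves at least one demand point uncovered.
But {W-α, W-δ, W-ε} covers everything, so the minimum is 3.

3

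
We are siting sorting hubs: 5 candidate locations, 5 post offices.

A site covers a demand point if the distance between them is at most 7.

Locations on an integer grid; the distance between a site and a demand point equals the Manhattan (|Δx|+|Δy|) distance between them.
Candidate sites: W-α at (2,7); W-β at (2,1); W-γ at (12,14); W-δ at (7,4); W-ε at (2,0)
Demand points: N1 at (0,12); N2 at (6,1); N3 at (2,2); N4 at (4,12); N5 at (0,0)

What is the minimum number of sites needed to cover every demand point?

Coverage sets (demand points within 7 of each site):
  W-α: {N1, N3, N4}
  W-β: {N2, N3, N5}
  W-γ: {}
  W-δ: {N2, N3}
  W-ε: {N2, N3, N5}
No single site covers all 5 demand points.
But {W-α, W-β} covers everything, so the minimum is 2.

2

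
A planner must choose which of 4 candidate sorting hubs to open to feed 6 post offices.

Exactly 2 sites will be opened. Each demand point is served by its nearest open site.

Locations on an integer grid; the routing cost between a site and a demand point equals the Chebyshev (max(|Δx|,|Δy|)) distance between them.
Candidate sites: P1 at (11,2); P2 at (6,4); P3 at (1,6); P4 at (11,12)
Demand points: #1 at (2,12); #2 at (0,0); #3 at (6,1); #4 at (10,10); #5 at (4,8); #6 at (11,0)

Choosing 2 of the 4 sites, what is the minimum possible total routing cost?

28

Open {P2, P4}.
  #1→P2 8, #2→P2 6, #3→P2 3, #4→P4 2, #5→P2 4, #6→P2 5  ⇒ total 28.
Compare {P1, P2}: total 29.
Compare {P2, P3}: total 29.
No size-2 selection does better; minimum is 28.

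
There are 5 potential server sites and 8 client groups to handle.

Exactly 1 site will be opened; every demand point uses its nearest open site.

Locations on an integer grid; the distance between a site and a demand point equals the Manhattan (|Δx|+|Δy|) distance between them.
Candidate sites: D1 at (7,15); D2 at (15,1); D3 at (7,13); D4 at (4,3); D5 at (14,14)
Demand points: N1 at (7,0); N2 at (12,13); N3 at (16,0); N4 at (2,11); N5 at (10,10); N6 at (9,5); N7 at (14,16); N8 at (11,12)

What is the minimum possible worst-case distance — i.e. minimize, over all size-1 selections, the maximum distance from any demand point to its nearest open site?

21

Open {D5}.
  Farthest demand point is N1 at distance 21 (to D5); all others are ≤ 21.
With {D3} the worst case is 22.
With {D2} the worst case is 23.
No size-1 selection achieves below 21.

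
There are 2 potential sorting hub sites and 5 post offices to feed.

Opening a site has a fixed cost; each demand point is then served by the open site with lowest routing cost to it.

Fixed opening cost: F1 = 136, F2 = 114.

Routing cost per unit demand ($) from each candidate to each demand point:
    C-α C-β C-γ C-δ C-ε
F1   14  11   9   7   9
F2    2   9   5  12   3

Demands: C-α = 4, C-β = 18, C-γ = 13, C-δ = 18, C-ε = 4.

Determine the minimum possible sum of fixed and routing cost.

Open {F2}: assign each demand point to its cheapest open site.
  C-α→F2 4×2=8, C-β→F2 18×9=162, C-γ→F2 13×5=65, C-δ→F2 18×12=216, C-ε→F2 4×3=12
  routing cost 463, fixed 114 → total 577.
Compare {F1, F2}: routing cost 373 + fixed 250 = 623.
Compare {F1}: routing cost 533 + fixed 136 = 669.

577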